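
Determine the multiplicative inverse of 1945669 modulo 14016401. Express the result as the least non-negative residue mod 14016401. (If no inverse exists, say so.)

Apply the Euclidean algorithm to 14016401 and 1945669:
14016401 = 7*1945669 + 396718
1945669 = 4*396718 + 358797
396718 = 1*358797 + 37921
358797 = 9*37921 + 17508
37921 = 2*17508 + 2905
17508 = 6*2905 + 78
2905 = 37*78 + 19
78 = 4*19 + 2
19 = 9*2 + 1
2 = 2*1 + 0
The gcd is 1. Working backward:
1 = 19 − 9·2
1 = −9·78 + 37·19
1 = 37·2905 − 1378·78
1 = −1378·17508 + 8305·2905
1 = 8305·37921 − 17988·17508
1 = −17988·358797 + 170197·37921
1 = 170197·396718 − 188185·358797
1 = −188185·1945669 + 922937·396718
1 = 922937·14016401 − 6648744·1945669
Hence 1945669⁻¹ ≡ -6648744 ≡ 7367657 (mod 14016401).

7367657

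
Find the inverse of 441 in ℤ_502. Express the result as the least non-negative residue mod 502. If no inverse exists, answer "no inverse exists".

395

gcd(502, 441) by repeated division:
502 = 1·441 + 61
441 = 7·61 + 14
61 = 4·14 + 5
14 = 2·5 + 4
5 = 1·4 + 1
4 = 4·1 + 0
Since gcd(441, 502) = 1, back-substitute to write 1 as a combination:
1 = 5 − 4
1 = −14 + 3·5
1 = 3·61 − 13·14
1 = −13·441 + 94·61
1 = 94·502 − 107·441
Hence 441⁻¹ ≡ -107 ≡ 395 (mod 502).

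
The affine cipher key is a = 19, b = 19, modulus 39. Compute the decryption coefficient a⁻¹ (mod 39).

37

Extended Euclidean algorithm:
39 = 2*19 + 1
19 = 19*1 + 0
The gcd is 1. Working backward:
1 = 39 − 2·19
Thus 19·(-2) ≡ 1 (mod 39); reducing, -2 mod 39 = 37.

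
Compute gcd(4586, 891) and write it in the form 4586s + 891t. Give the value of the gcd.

1

Apply Euclid's algorithm to 4586 and 891:
4586 = 5*891 + 131
891 = 6*131 + 105
131 = 1*105 + 26
105 = 4*26 + 1
26 = 26*1 + 0
gcd(4586, 891) = 1.
Back-substituting:
1 = 105 − 4·26
1 = −4·131 + 5·105
1 = 5·891 − 34·131
1 = −34·4586 + 175·891
So 1 = (-34)·4586 + (175)·891.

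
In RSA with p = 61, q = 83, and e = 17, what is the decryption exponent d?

φ(n) = (p−1)(q−1) = 60·82 = 4920.
Need d with 17·d ≡ 1 (mod 4920). Apply the extended Euclidean algorithm:
4920 = 289×17 + 7
17 = 2×7 + 3
7 = 2×3 + 1
3 = 3×1 + 0
Back-substitute:
1 = 7 − 2·3
1 = −2·17 + 5·7
1 = 5·4920 − 1447·17
So 17·(-1447) ≡ 1 (mod 4920), hence d ≡ -1447 ≡ 3473 (mod 4920).

3473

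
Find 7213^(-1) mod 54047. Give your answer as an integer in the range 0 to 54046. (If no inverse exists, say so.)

Run Euclid on (54047, 7213):
54047 = 7·7213 + 3556
7213 = 2·3556 + 101
3556 = 35·101 + 21
101 = 4·21 + 17
21 = 1·17 + 4
17 = 4·4 + 1
4 = 4·1 + 0
The gcd is 1. Working backward:
1 = 17 − 4·4
1 = −4·21 + 5·17
1 = 5·101 − 24·21
1 = −24·3556 + 845·101
1 = 845·7213 − 1714·3556
1 = −1714·54047 + 12843·7213
So 7213·12843 ≡ 1 (mod 54047).

12843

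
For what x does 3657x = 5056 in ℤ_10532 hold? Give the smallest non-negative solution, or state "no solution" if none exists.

6752

First find gcd(3657, 10532):
10532 = 2×3657 + 3218
3657 = 1×3218 + 439
3218 = 7×439 + 145
439 = 3×145 + 4
145 = 36×4 + 1
4 = 4×1 + 0
gcd = 1, so a unique solution mod 10532 exists.
Back-substitute for the Bézout coefficients:
1 = 145 − 36·4
1 = −36·439 + 109·145
1 = 109·3218 − 799·439
1 = −799·3657 + 908·3218
1 = 908·10532 − 2615·3657
So 3657·(-2615) ≡ 1 (mod 10532), giving 3657⁻¹ ≡ 7917.
x ≡ 3657⁻¹·5056 ≡ 7917·5056 ≡ 6752 (mod 10532).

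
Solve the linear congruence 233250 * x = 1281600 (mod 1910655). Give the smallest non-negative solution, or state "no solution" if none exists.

First find gcd(233250, 1910655):
1910655 = 8×233250 + 44655
233250 = 5×44655 + 9975
44655 = 4×9975 + 4755
9975 = 2×4755 + 465
4755 = 10×465 + 105
465 = 4×105 + 45
105 = 2×45 + 15
45 = 3×15 + 0
gcd = 15 and 15 | 1281600, so solutions exist. Divide through by 15: 15550x ≡ 85440 (mod 127377).
Now find 15550⁻¹ mod 127377:
127377 = 8·15550 + 2977
15550 = 5·2977 + 665
2977 = 4·665 + 317
665 = 2·317 + 31
317 = 10·31 + 7
31 = 4·7 + 3
7 = 2·3 + 1
3 = 3·1 + 0
Back-substitute:
1 = 7 − 2·3
1 = −2·31 + 9·7
1 = 9·317 − 92·31
1 = −92·665 + 193·317
1 = 193·2977 − 864·665
1 = −864·15550 + 4513·2977
1 = 4513·127377 − 36968·15550
So 15550·(-36968) ≡ 1 (mod 127377), i.e. 15550⁻¹ ≡ 90409.
Then x ≡ 90409·85440 ≡ 21549 (mod 127377); the smallest non-negative solution is x = 21549.

21549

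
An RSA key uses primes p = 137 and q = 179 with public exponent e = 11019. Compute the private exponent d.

φ(n) = (p−1)(q−1) = 136·178 = 24208.
Need d with 11019·d ≡ 1 (mod 24208). Apply the extended Euclidean algorithm:
24208 = 2·11019 + 2170
11019 = 5·2170 + 169
2170 = 12·169 + 142
169 = 1·142 + 27
142 = 5·27 + 7
27 = 3·7 + 6
7 = 1·6 + 1
6 = 6·1 + 0
Back-substitute:
1 = 7 − 6
1 = −27 + 4·7
1 = 4·142 − 21·27
1 = −21·169 + 25·142
1 = 25·2170 − 321·169
1 = −321·11019 + 1630·2170
1 = 1630·24208 − 3581·11019
So 11019·(-3581) ≡ 1 (mod 24208), hence d ≡ -3581 ≡ 20627 (mod 24208).

20627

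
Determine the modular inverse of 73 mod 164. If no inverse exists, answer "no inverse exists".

9

gcd(164, 73) by repeated division:
164 = 2*73 + 18
73 = 4*18 + 1
18 = 18*1 + 0
Since gcd(73, 164) = 1, back-substitute to write 1 as a combination:
1 = 73 − 4·18
1 = −4·164 + 9·73
So 73·9 ≡ 1 (mod 164).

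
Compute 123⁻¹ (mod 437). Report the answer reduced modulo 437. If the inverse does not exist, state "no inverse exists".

302

Extended Euclidean algorithm:
437 = 3*123 + 68
123 = 1*68 + 55
68 = 1*55 + 13
55 = 4*13 + 3
13 = 4*3 + 1
3 = 3*1 + 0
The gcd is 1. Working backward:
1 = 13 − 4·3
1 = −4·55 + 17·13
1 = 17·68 − 21·55
1 = −21·123 + 38·68
1 = 38·437 − 135·123
So 123·(-135) ≡ 1 (mod 437), and -135 ≡ 302 (mod 437).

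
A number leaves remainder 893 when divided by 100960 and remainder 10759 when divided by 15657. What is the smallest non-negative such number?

Write x = 893 + 100960·k. Then 100960·k ≡ 10759 − 893 ≡ 9866 (mod 15657).
Need 100960⁻¹ mod 15657. Extended Euclid on (15657, 7018):
15657 = 2*7018 + 1621
7018 = 4*1621 + 534
1621 = 3*534 + 19
534 = 28*19 + 2
19 = 9*2 + 1
2 = 2*1 + 0
Back-substitute:
1 = 19 − 9·2
1 = −9·534 + 253·19
1 = 253·1621 − 768·534
1 = −768·7018 + 3325·1621
1 = 3325·15657 − 7418·7018
100960⁻¹ ≡ 8239 (mod 15657), so k ≡ 8239·9866 ≡ 10487 (mod 15657).
x = 893 + 100960·10487 = 1058768413.

1058768413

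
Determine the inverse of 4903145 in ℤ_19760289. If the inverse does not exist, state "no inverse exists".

6163577

Apply the Euclidean algorithm to 19760289 and 4903145:
19760289 = 4×4903145 + 147709
4903145 = 33×147709 + 28748
147709 = 5×28748 + 3969
28748 = 7×3969 + 965
3969 = 4×965 + 109
965 = 8×109 + 93
109 = 1×93 + 16
93 = 5×16 + 13
16 = 1×13 + 3
13 = 4×3 + 1
3 = 3×1 + 0
gcd = 1, so the inverse exists. Back-substitute:
1 = 13 − 4·3
1 = −4·16 + 5·13
1 = 5·93 − 29·16
1 = −29·109 + 34·93
1 = 34·965 − 301·109
1 = −301·3969 + 1238·965
1 = 1238·28748 − 8967·3969
1 = −8967·147709 + 46073·28748
1 = 46073·4903145 − 1529376·147709
1 = −1529376·19760289 + 6163577·4903145
So 4903145·6163577 ≡ 1 (mod 19760289).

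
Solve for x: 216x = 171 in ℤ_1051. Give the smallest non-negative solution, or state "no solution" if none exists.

1008

First find gcd(216, 1051):
1051 = 4×216 + 187
216 = 1×187 + 29
187 = 6×29 + 13
29 = 2×13 + 3
13 = 4×3 + 1
3 = 3×1 + 0
gcd = 1, so a unique solution mod 1051 exists.
Back-substitute for the Bézout coefficients:
1 = 13 − 4·3
1 = −4·29 + 9·13
1 = 9·187 − 58·29
1 = −58·216 + 67·187
1 = 67·1051 − 326·216
So 216·(-326) ≡ 1 (mod 1051), giving 216⁻¹ ≡ 725.
x ≡ 216⁻¹·171 ≡ 725·171 ≡ 1008 (mod 1051).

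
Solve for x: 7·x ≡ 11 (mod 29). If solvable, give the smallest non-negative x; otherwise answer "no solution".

14

First find gcd(7, 29):
29 = 4*7 + 1
7 = 7*1 + 0
gcd = 1, so a unique solution mod 29 exists.
Back-substitute for the Bézout coefficients:
1 = 29 − 4·7
So 7·(-4) ≡ 1 (mod 29), giving 7⁻¹ ≡ 25.
x ≡ 7⁻¹·11 ≡ 25·11 ≡ 14 (mod 29).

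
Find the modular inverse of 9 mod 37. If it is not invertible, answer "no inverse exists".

33

gcd(37, 9) by repeated division:
37 = 4×9 + 1
9 = 9×1 + 0
The gcd is 1. Working backward:
1 = 37 − 4·9
Hence 9⁻¹ ≡ -4 ≡ 33 (mod 37).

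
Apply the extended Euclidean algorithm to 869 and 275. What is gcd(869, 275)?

11

Repeated division:
869 = 3*275 + 44
275 = 6*44 + 11
44 = 4*11 + 0
gcd(869, 275) = 11.
Express as a combination:
11 = 275 − 6·44
11 = −6·869 + 19·275
So 11 = (-6)·869 + (19)·275.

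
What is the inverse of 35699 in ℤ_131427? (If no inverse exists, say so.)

Run Euclid on (131427, 35699):
131427 = 3×35699 + 24330
35699 = 1×24330 + 11369
24330 = 2×11369 + 1592
11369 = 7×1592 + 225
1592 = 7×225 + 17
225 = 13×17 + 4
17 = 4×4 + 1
4 = 4×1 + 0
gcd = 1, so the inverse exists. Back-substitute:
1 = 17 − 4·4
1 = −4·225 + 53·17
1 = 53·1592 − 375·225
1 = −375·11369 + 2678·1592
1 = 2678·24330 − 5731·11369
1 = −5731·35699 + 8409·24330
1 = 8409·131427 − 30958·35699
Thus 35699·(-30958) ≡ 1 (mod 131427); reducing, -30958 mod 131427 = 100469.

100469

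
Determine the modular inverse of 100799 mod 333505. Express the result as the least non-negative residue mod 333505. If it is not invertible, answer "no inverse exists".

292369

Extended Euclidean algorithm:
333505 = 3×100799 + 31108
100799 = 3×31108 + 7475
31108 = 4×7475 + 1208
7475 = 6×1208 + 227
1208 = 5×227 + 73
227 = 3×73 + 8
73 = 9×8 + 1
8 = 8×1 + 0
gcd = 1, so the inverse exists. Back-substitute:
1 = 73 − 9·8
1 = −9·227 + 28·73
1 = 28·1208 − 149·227
1 = −149·7475 + 922·1208
1 = 922·31108 − 3837·7475
1 = −3837·100799 + 12433·31108
1 = 12433·333505 − 41136·100799
Thus 100799·(-41136) ≡ 1 (mod 333505); reducing, -41136 mod 333505 = 292369.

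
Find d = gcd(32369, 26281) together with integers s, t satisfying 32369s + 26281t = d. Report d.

Apply Euclid's algorithm to 32369 and 26281:
32369 = 1·26281 + 6088
26281 = 4·6088 + 1929
6088 = 3·1929 + 301
1929 = 6·301 + 123
301 = 2·123 + 55
123 = 2·55 + 13
55 = 4·13 + 3
13 = 4·3 + 1
3 = 3·1 + 0
gcd(32369, 26281) = 1.
Back-substituting:
1 = 13 − 4·3
1 = −4·55 + 17·13
1 = 17·123 − 38·55
1 = −38·301 + 93·123
1 = 93·1929 − 596·301
1 = −596·6088 + 1881·1929
1 = 1881·26281 − 8120·6088
1 = −8120·32369 + 10001·26281
So 1 = (-8120)·32369 + (10001)·26281.

1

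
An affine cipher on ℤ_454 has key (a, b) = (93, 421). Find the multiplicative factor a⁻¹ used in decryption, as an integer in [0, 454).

Apply the Euclidean algorithm to 454 and 93:
454 = 4*93 + 82
93 = 1*82 + 11
82 = 7*11 + 5
11 = 2*5 + 1
5 = 5*1 + 0
The gcd is 1. Working backward:
1 = 11 − 2·5
1 = −2·82 + 15·11
1 = 15·93 − 17·82
1 = −17·454 + 83·93
So 93·83 ≡ 1 (mod 454).

83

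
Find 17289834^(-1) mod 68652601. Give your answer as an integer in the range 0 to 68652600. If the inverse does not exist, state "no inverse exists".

55765852

Apply the Euclidean algorithm to 68652601 and 17289834:
68652601 = 3·17289834 + 16783099
17289834 = 1·16783099 + 506735
16783099 = 33·506735 + 60844
506735 = 8·60844 + 19983
60844 = 3·19983 + 895
19983 = 22·895 + 293
895 = 3·293 + 16
293 = 18·16 + 5
16 = 3·5 + 1
5 = 5·1 + 0
Since gcd(17289834, 68652601) = 1, back-substitute to write 1 as a combination:
1 = 16 − 3·5
1 = −3·293 + 55·16
1 = 55·895 − 168·293
1 = −168·19983 + 3751·895
1 = 3751·60844 − 11421·19983
1 = −11421·506735 + 95119·60844
1 = 95119·16783099 − 3150348·506735
1 = −3150348·17289834 + 3245467·16783099
1 = 3245467·68652601 − 12886749·17289834
Hence 17289834⁻¹ ≡ -12886749 ≡ 55765852 (mod 68652601).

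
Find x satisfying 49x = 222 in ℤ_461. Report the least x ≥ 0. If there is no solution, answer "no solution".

First find gcd(49, 461):
461 = 9*49 + 20
49 = 2*20 + 9
20 = 2*9 + 2
9 = 4*2 + 1
2 = 2*1 + 0
gcd = 1, so a unique solution mod 461 exists.
Back-substitute for the Bézout coefficients:
1 = 9 − 4·2
1 = −4·20 + 9·9
1 = 9·49 − 22·20
1 = −22·461 + 207·49
So 49·(207) ≡ 1 (mod 461), giving 49⁻¹ ≡ 207.
x ≡ 49⁻¹·222 ≡ 207·222 ≡ 315 (mod 461).

315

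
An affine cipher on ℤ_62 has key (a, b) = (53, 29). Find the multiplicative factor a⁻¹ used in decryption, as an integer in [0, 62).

55

gcd(62, 53) by repeated division:
62 = 1×53 + 9
53 = 5×9 + 8
9 = 1×8 + 1
8 = 8×1 + 0
The gcd is 1. Working backward:
1 = 9 − 8
1 = −53 + 6·9
1 = 6·62 − 7·53
Thus 53·(-7) ≡ 1 (mod 62); reducing, -7 mod 62 = 55.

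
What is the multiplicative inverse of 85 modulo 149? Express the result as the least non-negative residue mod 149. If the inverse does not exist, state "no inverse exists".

Extended Euclidean algorithm:
149 = 1*85 + 64
85 = 1*64 + 21
64 = 3*21 + 1
21 = 21*1 + 0
Since gcd(85, 149) = 1, back-substitute to write 1 as a combination:
1 = 64 − 3·21
1 = −3·85 + 4·64
1 = 4·149 − 7·85
Hence 85⁻¹ ≡ -7 ≡ 142 (mod 149).

142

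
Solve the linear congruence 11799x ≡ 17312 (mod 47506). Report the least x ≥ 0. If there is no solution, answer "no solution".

19392

First find gcd(11799, 47506):
47506 = 4×11799 + 310
11799 = 38×310 + 19
310 = 16×19 + 6
19 = 3×6 + 1
6 = 6×1 + 0
gcd = 1, so a unique solution mod 47506 exists.
Back-substitute for the Bézout coefficients:
1 = 19 − 3·6
1 = −3·310 + 49·19
1 = 49·11799 − 1865·310
1 = −1865·47506 + 7509·11799
So 11799·(7509) ≡ 1 (mod 47506), giving 11799⁻¹ ≡ 7509.
x ≡ 11799⁻¹·17312 ≡ 7509·17312 ≡ 19392 (mod 47506).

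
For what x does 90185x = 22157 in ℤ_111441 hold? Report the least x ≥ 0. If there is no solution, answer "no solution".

First find gcd(90185, 111441):
111441 = 1·90185 + 21256
90185 = 4·21256 + 5161
21256 = 4·5161 + 612
5161 = 8·612 + 265
612 = 2·265 + 82
265 = 3·82 + 19
82 = 4·19 + 6
19 = 3·6 + 1
6 = 6·1 + 0
gcd = 1, so a unique solution mod 111441 exists.
Back-substitute for the Bézout coefficients:
1 = 19 − 3·6
1 = −3·82 + 13·19
1 = 13·265 − 42·82
1 = −42·612 + 97·265
1 = 97·5161 − 818·612
1 = −818·21256 + 3369·5161
1 = 3369·90185 − 14294·21256
1 = −14294·111441 + 17663·90185
So 90185·(17663) ≡ 1 (mod 111441), giving 90185⁻¹ ≡ 17663.
x ≡ 90185⁻¹·22157 ≡ 17663·22157 ≡ 89740 (mod 111441).

89740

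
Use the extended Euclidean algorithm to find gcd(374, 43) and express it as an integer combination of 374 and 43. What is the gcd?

Repeated division:
374 = 8×43 + 30
43 = 1×30 + 13
30 = 2×13 + 4
13 = 3×4 + 1
4 = 4×1 + 0
gcd(374, 43) = 1.
Back-substituting:
1 = 13 − 3·4
1 = −3·30 + 7·13
1 = 7·43 − 10·30
1 = −10·374 + 87·43
So 1 = (-10)·374 + (87)·43.

1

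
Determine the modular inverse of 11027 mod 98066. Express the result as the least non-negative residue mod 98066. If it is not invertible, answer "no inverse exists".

69821

Apply the Euclidean algorithm to 98066 and 11027:
98066 = 8·11027 + 9850
11027 = 1·9850 + 1177
9850 = 8·1177 + 434
1177 = 2·434 + 309
434 = 1·309 + 125
309 = 2·125 + 59
125 = 2·59 + 7
59 = 8·7 + 3
7 = 2·3 + 1
3 = 3·1 + 0
Since gcd(11027, 98066) = 1, back-substitute to write 1 as a combination:
1 = 7 − 2·3
1 = −2·59 + 17·7
1 = 17·125 − 36·59
1 = −36·309 + 89·125
1 = 89·434 − 125·309
1 = −125·1177 + 339·434
1 = 339·9850 − 2837·1177
1 = −2837·11027 + 3176·9850
1 = 3176·98066 − 28245·11027
Thus 11027·(-28245) ≡ 1 (mod 98066); reducing, -28245 mod 98066 = 69821.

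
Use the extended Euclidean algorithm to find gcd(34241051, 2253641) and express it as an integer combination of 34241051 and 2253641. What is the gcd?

Euclidean algorithm:
34241051 = 15·2253641 + 436436
2253641 = 5·436436 + 71461
436436 = 6·71461 + 7670
71461 = 9·7670 + 2431
7670 = 3·2431 + 377
2431 = 6·377 + 169
377 = 2·169 + 39
169 = 4·39 + 13
39 = 3·13 + 0
gcd(34241051, 2253641) = 13.
Back-substituting:
13 = 169 − 4·39
13 = −4·377 + 9·169
13 = 9·2431 − 58·377
13 = −58·7670 + 183·2431
13 = 183·71461 − 1705·7670
13 = −1705·436436 + 10413·71461
13 = 10413·2253641 − 53770·436436
13 = −53770·34241051 + 816963·2253641
So 13 = (-53770)·34241051 + (816963)·2253641.

13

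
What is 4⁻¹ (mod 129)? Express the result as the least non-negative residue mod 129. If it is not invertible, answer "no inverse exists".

Apply the Euclidean algorithm to 129 and 4:
129 = 32×4 + 1
4 = 4×1 + 0
Since gcd(4, 129) = 1, back-substitute to write 1 as a combination:
1 = 129 − 32·4
Hence 4⁻¹ ≡ -32 ≡ 97 (mod 129).

97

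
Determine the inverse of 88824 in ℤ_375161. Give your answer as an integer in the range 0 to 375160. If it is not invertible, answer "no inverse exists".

328967

Run Euclid on (375161, 88824):
375161 = 4×88824 + 19865
88824 = 4×19865 + 9364
19865 = 2×9364 + 1137
9364 = 8×1137 + 268
1137 = 4×268 + 65
268 = 4×65 + 8
65 = 8×8 + 1
8 = 8×1 + 0
The gcd is 1. Working backward:
1 = 65 − 8·8
1 = −8·268 + 33·65
1 = 33·1137 − 140·268
1 = −140·9364 + 1153·1137
1 = 1153·19865 − 2446·9364
1 = −2446·88824 + 10937·19865
1 = 10937·375161 − 46194·88824
Thus 88824·(-46194) ≡ 1 (mod 375161); reducing, -46194 mod 375161 = 328967.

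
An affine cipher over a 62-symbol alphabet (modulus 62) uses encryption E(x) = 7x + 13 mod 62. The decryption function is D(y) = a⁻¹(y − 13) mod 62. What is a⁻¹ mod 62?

Extended Euclidean algorithm:
62 = 8·7 + 6
7 = 1·6 + 1
6 = 6·1 + 0
The gcd is 1. Working backward:
1 = 7 − 6
1 = −62 + 9·7
So 7·9 ≡ 1 (mod 62).

9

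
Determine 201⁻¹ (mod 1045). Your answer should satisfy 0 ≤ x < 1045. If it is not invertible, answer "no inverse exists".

26

gcd(1045, 201) by repeated division:
1045 = 5×201 + 40
201 = 5×40 + 1
40 = 40×1 + 0
gcd = 1, so the inverse exists. Back-substitute:
1 = 201 − 5·40
1 = −5·1045 + 26·201
So 201·26 ≡ 1 (mod 1045).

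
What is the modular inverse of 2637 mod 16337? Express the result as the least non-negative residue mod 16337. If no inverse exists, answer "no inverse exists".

gcd(16337, 2637) by repeated division:
16337 = 6×2637 + 515
2637 = 5×515 + 62
515 = 8×62 + 19
62 = 3×19 + 5
19 = 3×5 + 4
5 = 1×4 + 1
4 = 4×1 + 0
Since gcd(2637, 16337) = 1, back-substitute to write 1 as a combination:
1 = 5 − 4
1 = −19 + 4·5
1 = 4·62 − 13·19
1 = −13·515 + 108·62
1 = 108·2637 − 553·515
1 = −553·16337 + 3426·2637
So 2637·3426 ≡ 1 (mod 16337).

3426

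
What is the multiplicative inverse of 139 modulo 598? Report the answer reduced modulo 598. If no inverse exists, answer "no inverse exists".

Run Euclid on (598, 139):
598 = 4·139 + 42
139 = 3·42 + 13
42 = 3·13 + 3
13 = 4·3 + 1
3 = 3·1 + 0
Since gcd(139, 598) = 1, back-substitute to write 1 as a combination:
1 = 13 − 4·3
1 = −4·42 + 13·13
1 = 13·139 − 43·42
1 = −43·598 + 185·139
So 139·185 ≡ 1 (mod 598).

185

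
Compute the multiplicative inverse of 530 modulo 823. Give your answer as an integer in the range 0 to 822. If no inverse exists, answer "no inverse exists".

191

Extended Euclidean algorithm:
823 = 1·530 + 293
530 = 1·293 + 237
293 = 1·237 + 56
237 = 4·56 + 13
56 = 4·13 + 4
13 = 3·4 + 1
4 = 4·1 + 0
The gcd is 1. Working backward:
1 = 13 − 3·4
1 = −3·56 + 13·13
1 = 13·237 − 55·56
1 = −55·293 + 68·237
1 = 68·530 − 123·293
1 = −123·823 + 191·530
So 530·191 ≡ 1 (mod 823).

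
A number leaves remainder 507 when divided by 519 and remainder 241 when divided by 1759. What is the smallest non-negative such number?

Write x = 507 + 519·k. Then 519·k ≡ 241 − 507 ≡ 1493 (mod 1759).
Need 519⁻¹ mod 1759. Extended Euclid on (1759, 519):
1759 = 3·519 + 202
519 = 2·202 + 115
202 = 1·115 + 87
115 = 1·87 + 28
87 = 3·28 + 3
28 = 9·3 + 1
3 = 3·1 + 0
Back-substitute:
1 = 28 − 9·3
1 = −9·87 + 28·28
1 = 28·115 − 37·87
1 = −37·202 + 65·115
1 = 65·519 − 167·202
1 = −167·1759 + 566·519
519⁻¹ ≡ 566 (mod 1759), so k ≡ 566·1493 ≡ 718 (mod 1759).
x = 507 + 519·718 = 373149.

373149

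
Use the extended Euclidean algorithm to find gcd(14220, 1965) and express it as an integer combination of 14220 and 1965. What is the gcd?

Apply Euclid's algorithm to 14220 and 1965:
14220 = 7×1965 + 465
1965 = 4×465 + 105
465 = 4×105 + 45
105 = 2×45 + 15
45 = 3×15 + 0
gcd(14220, 1965) = 15.
Back-substituting:
15 = 105 − 2·45
15 = −2·465 + 9·105
15 = 9·1965 − 38·465
15 = −38·14220 + 275·1965
So 15 = (-38)·14220 + (275)·1965.

15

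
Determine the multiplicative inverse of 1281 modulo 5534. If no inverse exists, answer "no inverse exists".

Run Euclid on (5534, 1281):
5534 = 4·1281 + 410
1281 = 3·410 + 51
410 = 8·51 + 2
51 = 25·2 + 1
2 = 2·1 + 0
Since gcd(1281, 5534) = 1, back-substitute to write 1 as a combination:
1 = 51 − 25·2
1 = −25·410 + 201·51
1 = 201·1281 − 628·410
1 = −628·5534 + 2713·1281
So 1281·2713 ≡ 1 (mod 5534).

2713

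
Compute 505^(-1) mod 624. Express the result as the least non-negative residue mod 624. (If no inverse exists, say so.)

gcd(624, 505) by repeated division:
624 = 1·505 + 119
505 = 4·119 + 29
119 = 4·29 + 3
29 = 9·3 + 2
3 = 1·2 + 1
2 = 2·1 + 0
Since gcd(505, 624) = 1, back-substitute to write 1 as a combination:
1 = 3 − 2
1 = −29 + 10·3
1 = 10·119 − 41·29
1 = −41·505 + 174·119
1 = 174·624 − 215·505
Hence 505⁻¹ ≡ -215 ≡ 409 (mod 624).

409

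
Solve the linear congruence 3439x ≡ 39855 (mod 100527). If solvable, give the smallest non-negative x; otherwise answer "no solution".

95160

First find gcd(3439, 100527):
100527 = 29·3439 + 796
3439 = 4·796 + 255
796 = 3·255 + 31
255 = 8·31 + 7
31 = 4·7 + 3
7 = 2·3 + 1
3 = 3·1 + 0
gcd = 1, so a unique solution mod 100527 exists.
Back-substitute for the Bézout coefficients:
1 = 7 − 2·3
1 = −2·31 + 9·7
1 = 9·255 − 74·31
1 = −74·796 + 231·255
1 = 231·3439 − 998·796
1 = −998·100527 + 29173·3439
So 3439·(29173) ≡ 1 (mod 100527), giving 3439⁻¹ ≡ 29173.
x ≡ 3439⁻¹·39855 ≡ 29173·39855 ≡ 95160 (mod 100527).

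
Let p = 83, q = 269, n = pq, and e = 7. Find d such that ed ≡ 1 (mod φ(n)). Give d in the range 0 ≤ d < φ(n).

6279

φ(n) = (p−1)(q−1) = 82·268 = 21976.
Need d with 7·d ≡ 1 (mod 21976). Apply the extended Euclidean algorithm:
21976 = 3139*7 + 3
7 = 2*3 + 1
3 = 3*1 + 0
Back-substitute:
1 = 7 − 2·3
1 = −2·21976 + 6279·7
So 7·6279 ≡ 1 (mod 21976), hence d = 6279.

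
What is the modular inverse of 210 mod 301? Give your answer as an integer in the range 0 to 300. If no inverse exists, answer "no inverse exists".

Euclidean algorithm on 301, 210:
301 = 1*210 + 91
210 = 2*91 + 28
91 = 3*28 + 7
28 = 4*7 + 0
The gcd is 7, not 1, hence no inverse exists.

no inverse exists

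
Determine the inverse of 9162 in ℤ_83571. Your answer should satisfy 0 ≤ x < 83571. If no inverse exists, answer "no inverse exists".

Compute gcd(9162, 83571):
83571 = 9*9162 + 1113
9162 = 8*1113 + 258
1113 = 4*258 + 81
258 = 3*81 + 15
81 = 5*15 + 6
15 = 2*6 + 3
6 = 2*3 + 0
gcd(9162, 83571) = 3 ≠ 1, so 9162 has no multiplicative inverse modulo 83571.

no inverse exists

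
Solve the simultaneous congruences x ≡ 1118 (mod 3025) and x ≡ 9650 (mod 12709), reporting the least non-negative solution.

26723968

Write x = 1118 + 3025·k. Then 3025·k ≡ 9650 − 1118 ≡ 8532 (mod 12709).
Need 3025⁻¹ mod 12709. Extended Euclid on (12709, 3025):
12709 = 4×3025 + 609
3025 = 4×609 + 589
609 = 1×589 + 20
589 = 29×20 + 9
20 = 2×9 + 2
9 = 4×2 + 1
2 = 2×1 + 0
Back-substitute:
1 = 9 − 4·2
1 = −4·20 + 9·9
1 = 9·589 − 265·20
1 = −265·609 + 274·589
1 = 274·3025 − 1361·609
1 = −1361·12709 + 5718·3025
3025⁻¹ ≡ 5718 (mod 12709), so k ≡ 5718·8532 ≡ 8834 (mod 12709).
x = 1118 + 3025·8834 = 26723968.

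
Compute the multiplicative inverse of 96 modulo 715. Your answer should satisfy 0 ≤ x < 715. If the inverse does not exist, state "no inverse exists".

216

Run Euclid on (715, 96):
715 = 7·96 + 43
96 = 2·43 + 10
43 = 4·10 + 3
10 = 3·3 + 1
3 = 3·1 + 0
Since gcd(96, 715) = 1, back-substitute to write 1 as a combination:
1 = 10 − 3·3
1 = −3·43 + 13·10
1 = 13·96 − 29·43
1 = −29·715 + 216·96
So 96·216 ≡ 1 (mod 715).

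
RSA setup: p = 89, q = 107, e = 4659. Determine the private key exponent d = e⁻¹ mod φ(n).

8395

φ(n) = (p−1)(q−1) = 88·106 = 9328.
Need d with 4659·d ≡ 1 (mod 9328). Apply the extended Euclidean algorithm:
9328 = 2·4659 + 10
4659 = 465·10 + 9
10 = 1·9 + 1
9 = 9·1 + 0
Back-substitute:
1 = 10 − 9
1 = −4659 + 466·10
1 = 466·9328 − 933·4659
So 4659·(-933) ≡ 1 (mod 9328), hence d ≡ -933 ≡ 8395 (mod 9328).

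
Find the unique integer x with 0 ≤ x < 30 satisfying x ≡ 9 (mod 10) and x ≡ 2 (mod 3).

29

Write x = 9 + 10·k. Then 10·k ≡ 2 − 9 ≡ 2 (mod 3).
Need 10⁻¹ mod 3. Extended Euclid on (3, 1):
3 = 3·1 + 0
10⁻¹ ≡ 1 (mod 3), so k ≡ 1·2 ≡ 2 (mod 3).
x = 9 + 10·2 = 29.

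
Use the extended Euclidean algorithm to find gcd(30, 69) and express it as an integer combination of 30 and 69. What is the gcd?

3

Euclidean algorithm:
69 = 2·30 + 9
30 = 3·9 + 3
9 = 3·3 + 0
gcd(30, 69) = 3.
Back-substituting:
3 = 30 − 3·9
3 = −3·69 + 7·30
So 3 = (-3)·69 + (7)·30.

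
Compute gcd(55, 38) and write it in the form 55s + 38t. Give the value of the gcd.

1

Euclidean algorithm:
55 = 1*38 + 17
38 = 2*17 + 4
17 = 4*4 + 1
4 = 4*1 + 0
gcd(55, 38) = 1.
Back-substituting:
1 = 17 − 4·4
1 = −4·38 + 9·17
1 = 9·55 − 13·38
So 1 = (9)·55 + (-13)·38.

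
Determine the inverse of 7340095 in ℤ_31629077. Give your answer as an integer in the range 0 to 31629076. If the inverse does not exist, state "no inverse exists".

28147950

Extended Euclidean algorithm:
31629077 = 4×7340095 + 2268697
7340095 = 3×2268697 + 534004
2268697 = 4×534004 + 132681
534004 = 4×132681 + 3280
132681 = 40×3280 + 1481
3280 = 2×1481 + 318
1481 = 4×318 + 209
318 = 1×209 + 109
209 = 1×109 + 100
109 = 1×100 + 9
100 = 11×9 + 1
9 = 9×1 + 0
gcd = 1, so the inverse exists. Back-substitute:
1 = 100 − 11·9
1 = −11·109 + 12·100
1 = 12·209 − 23·109
1 = −23·318 + 35·209
1 = 35·1481 − 163·318
1 = −163·3280 + 361·1481
1 = 361·132681 − 14603·3280
1 = −14603·534004 + 58773·132681
1 = 58773·2268697 − 249695·534004
1 = −249695·7340095 + 807858·2268697
1 = 807858·31629077 − 3481127·7340095
Thus 7340095·(-3481127) ≡ 1 (mod 31629077); reducing, -3481127 mod 31629077 = 28147950.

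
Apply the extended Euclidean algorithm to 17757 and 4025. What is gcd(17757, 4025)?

1

Repeated division:
17757 = 4·4025 + 1657
4025 = 2·1657 + 711
1657 = 2·711 + 235
711 = 3·235 + 6
235 = 39·6 + 1
6 = 6·1 + 0
gcd(17757, 4025) = 1.
Express as a combination:
1 = 235 − 39·6
1 = −39·711 + 118·235
1 = 118·1657 − 275·711
1 = −275·4025 + 668·1657
1 = 668·17757 − 2947·4025
So 1 = (668)·17757 + (-2947)·4025.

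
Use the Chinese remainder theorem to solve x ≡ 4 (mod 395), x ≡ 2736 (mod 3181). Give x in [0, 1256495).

Write x = 4 + 395·k. Then 395·k ≡ 2736 − 4 ≡ 2732 (mod 3181).
Need 395⁻¹ mod 3181. Extended Euclid on (3181, 395):
3181 = 8·395 + 21
395 = 18·21 + 17
21 = 1·17 + 4
17 = 4·4 + 1
4 = 4·1 + 0
Back-substitute:
1 = 17 − 4·4
1 = −4·21 + 5·17
1 = 5·395 − 94·21
1 = −94·3181 + 757·395
395⁻¹ ≡ 757 (mod 3181), so k ≡ 757·2732 ≡ 474 (mod 3181).
x = 4 + 395·474 = 187234.

187234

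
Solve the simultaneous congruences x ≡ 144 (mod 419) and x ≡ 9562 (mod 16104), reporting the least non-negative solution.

5034010

Write x = 144 + 419·k. Then 419·k ≡ 9562 − 144 ≡ 9418 (mod 16104).
Need 419⁻¹ mod 16104. Extended Euclid on (16104, 419):
16104 = 38×419 + 182
419 = 2×182 + 55
182 = 3×55 + 17
55 = 3×17 + 4
17 = 4×4 + 1
4 = 4×1 + 0
Back-substitute:
1 = 17 − 4·4
1 = −4·55 + 13·17
1 = 13·182 − 43·55
1 = −43·419 + 99·182
1 = 99·16104 − 3805·419
419⁻¹ ≡ 12299 (mod 16104), so k ≡ 12299·9418 ≡ 12014 (mod 16104).
x = 144 + 419·12014 = 5034010.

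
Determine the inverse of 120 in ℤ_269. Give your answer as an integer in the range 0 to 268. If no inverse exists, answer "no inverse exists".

204

Run Euclid on (269, 120):
269 = 2·120 + 29
120 = 4·29 + 4
29 = 7·4 + 1
4 = 4·1 + 0
Since gcd(120, 269) = 1, back-substitute to write 1 as a combination:
1 = 29 − 7·4
1 = −7·120 + 29·29
1 = 29·269 − 65·120
So 120·(-65) ≡ 1 (mod 269), and -65 ≡ 204 (mod 269).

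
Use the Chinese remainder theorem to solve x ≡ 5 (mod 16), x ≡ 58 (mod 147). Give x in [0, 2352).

Write x = 5 + 16·k. Then 16·k ≡ 58 − 5 ≡ 53 (mod 147).
Need 16⁻¹ mod 147. Extended Euclid on (147, 16):
147 = 9·16 + 3
16 = 5·3 + 1
3 = 3·1 + 0
Back-substitute:
1 = 16 − 5·3
1 = −5·147 + 46·16
16⁻¹ ≡ 46 (mod 147), so k ≡ 46·53 ≡ 86 (mod 147).
x = 5 + 16·86 = 1381.

1381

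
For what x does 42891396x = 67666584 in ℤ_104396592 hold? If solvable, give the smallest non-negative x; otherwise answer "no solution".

First find gcd(42891396, 104396592):
104396592 = 2·42891396 + 18613800
42891396 = 2·18613800 + 5663796
18613800 = 3·5663796 + 1622412
5663796 = 3·1622412 + 796560
1622412 = 2·796560 + 29292
796560 = 27·29292 + 5676
29292 = 5·5676 + 912
5676 = 6·912 + 204
912 = 4·204 + 96
204 = 2·96 + 12
96 = 8·12 + 0
gcd = 12 and 12 | 67666584, so solutions exist. Divide through by 12: 3574283x ≡ 5638882 (mod 8699716).
Now find 3574283⁻¹ mod 8699716:
8699716 = 2×3574283 + 1551150
3574283 = 2×1551150 + 471983
1551150 = 3×471983 + 135201
471983 = 3×135201 + 66380
135201 = 2×66380 + 2441
66380 = 27×2441 + 473
2441 = 5×473 + 76
473 = 6×76 + 17
76 = 4×17 + 8
17 = 2×8 + 1
8 = 8×1 + 0
Back-substitute:
1 = 17 − 2·8
1 = −2·76 + 9·17
1 = 9·473 − 56·76
1 = −56·2441 + 289·473
1 = 289·66380 − 7859·2441
1 = −7859·135201 + 16007·66380
1 = 16007·471983 − 55880·135201
1 = −55880·1551150 + 183647·471983
1 = 183647·3574283 − 423174·1551150
1 = −423174·8699716 + 1029995·3574283
So 3574283⁻¹ ≡ 1029995 (mod 8699716).
Then x ≡ 1029995·5638882 ≡ 2866830 (mod 8699716); the smallest non-negative solution is x = 2866830.

2866830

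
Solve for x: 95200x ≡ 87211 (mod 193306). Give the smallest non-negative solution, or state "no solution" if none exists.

gcd(95200, 193306):
193306 = 2*95200 + 2906
95200 = 32*2906 + 2208
2906 = 1*2208 + 698
2208 = 3*698 + 114
698 = 6*114 + 14
114 = 8*14 + 2
14 = 7*2 + 0
gcd = 2, but 2 ∤ 87211, so the congruence has no solution.

no solution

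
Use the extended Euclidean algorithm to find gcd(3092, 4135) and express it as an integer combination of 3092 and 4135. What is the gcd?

Apply Euclid's algorithm to 4135 and 3092:
4135 = 1·3092 + 1043
3092 = 2·1043 + 1006
1043 = 1·1006 + 37
1006 = 27·37 + 7
37 = 5·7 + 2
7 = 3·2 + 1
2 = 2·1 + 0
gcd(3092, 4135) = 1.
Working backward:
1 = 7 − 3·2
1 = −3·37 + 16·7
1 = 16·1006 − 435·37
1 = −435·1043 + 451·1006
1 = 451·3092 − 1337·1043
1 = −1337·4135 + 1788·3092
So 1 = (-1337)·4135 + (1788)·3092.

1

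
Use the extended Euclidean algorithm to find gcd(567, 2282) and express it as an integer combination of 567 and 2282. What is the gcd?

Apply Euclid's algorithm to 2282 and 567:
2282 = 4·567 + 14
567 = 40·14 + 7
14 = 2·7 + 0
gcd(567, 2282) = 7.
Working backward:
7 = 567 − 40·14
7 = −40·2282 + 161·567
So 7 = (-40)·2282 + (161)·567.

7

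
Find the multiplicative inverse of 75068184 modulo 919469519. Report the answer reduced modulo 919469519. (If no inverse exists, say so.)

gcd(919469519, 75068184) by repeated division:
919469519 = 12×75068184 + 18651311
75068184 = 4×18651311 + 462940
18651311 = 40×462940 + 133711
462940 = 3×133711 + 61807
133711 = 2×61807 + 10097
61807 = 6×10097 + 1225
10097 = 8×1225 + 297
1225 = 4×297 + 37
297 = 8×37 + 1
37 = 37×1 + 0
Since gcd(75068184, 919469519) = 1, back-substitute to write 1 as a combination:
1 = 297 − 8·37
1 = −8·1225 + 33·297
1 = 33·10097 − 272·1225
1 = −272·61807 + 1665·10097
1 = 1665·133711 − 3602·61807
1 = −3602·462940 + 12471·133711
1 = 12471·18651311 − 502442·462940
1 = −502442·75068184 + 2022239·18651311
1 = 2022239·919469519 − 24769310·75068184
Hence 75068184⁻¹ ≡ -24769310 ≡ 894700209 (mod 919469519).

894700209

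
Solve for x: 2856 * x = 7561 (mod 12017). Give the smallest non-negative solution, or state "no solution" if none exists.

638

First find gcd(2856, 12017):
12017 = 4×2856 + 593
2856 = 4×593 + 484
593 = 1×484 + 109
484 = 4×109 + 48
109 = 2×48 + 13
48 = 3×13 + 9
13 = 1×9 + 4
9 = 2×4 + 1
4 = 4×1 + 0
gcd = 1, so a unique solution mod 12017 exists.
Back-substitute for the Bézout coefficients:
1 = 9 − 2·4
1 = −2·13 + 3·9
1 = 3·48 − 11·13
1 = −11·109 + 25·48
1 = 25·484 − 111·109
1 = −111·593 + 136·484
1 = 136·2856 − 655·593
1 = −655·12017 + 2756·2856
So 2856·(2756) ≡ 1 (mod 12017), giving 2856⁻¹ ≡ 2756.
x ≡ 2856⁻¹·7561 ≡ 2756·7561 ≡ 638 (mod 12017).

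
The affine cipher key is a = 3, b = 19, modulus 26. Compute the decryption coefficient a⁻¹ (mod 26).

9

Run Euclid on (26, 3):
26 = 8×3 + 2
3 = 1×2 + 1
2 = 2×1 + 0
Since gcd(3, 26) = 1, back-substitute to write 1 as a combination:
1 = 3 − 2
1 = −26 + 9·3
So 3·9 ≡ 1 (mod 26).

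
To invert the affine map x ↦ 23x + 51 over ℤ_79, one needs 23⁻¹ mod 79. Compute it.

Apply the Euclidean algorithm to 79 and 23:
79 = 3·23 + 10
23 = 2·10 + 3
10 = 3·3 + 1
3 = 3·1 + 0
Since gcd(23, 79) = 1, back-substitute to write 1 as a combination:
1 = 10 − 3·3
1 = −3·23 + 7·10
1 = 7·79 − 24·23
So 23·(-24) ≡ 1 (mod 79), and -24 ≡ 55 (mod 79).

55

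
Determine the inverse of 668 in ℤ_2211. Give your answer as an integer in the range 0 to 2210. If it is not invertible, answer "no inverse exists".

Extended Euclidean algorithm:
2211 = 3·668 + 207
668 = 3·207 + 47
207 = 4·47 + 19
47 = 2·19 + 9
19 = 2·9 + 1
9 = 9·1 + 0
The gcd is 1. Working backward:
1 = 19 − 2·9
1 = −2·47 + 5·19
1 = 5·207 − 22·47
1 = −22·668 + 71·207
1 = 71·2211 − 235·668
So 668·(-235) ≡ 1 (mod 2211), and -235 ≡ 1976 (mod 2211).

1976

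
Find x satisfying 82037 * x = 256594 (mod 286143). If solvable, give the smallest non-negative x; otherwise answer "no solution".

156962

First find gcd(82037, 286143):
286143 = 3×82037 + 40032
82037 = 2×40032 + 1973
40032 = 20×1973 + 572
1973 = 3×572 + 257
572 = 2×257 + 58
257 = 4×58 + 25
58 = 2×25 + 8
25 = 3×8 + 1
8 = 8×1 + 0
gcd = 1, so a unique solution mod 286143 exists.
Back-substitute for the Bézout coefficients:
1 = 25 − 3·8
1 = −3·58 + 7·25
1 = 7·257 − 31·58
1 = −31·572 + 69·257
1 = 69·1973 − 238·572
1 = −238·40032 + 4829·1973
1 = 4829·82037 − 9896·40032
1 = −9896·286143 + 34517·82037
So 82037·(34517) ≡ 1 (mod 286143), giving 82037⁻¹ ≡ 34517.
x ≡ 82037⁻¹·256594 ≡ 34517·256594 ≡ 156962 (mod 286143).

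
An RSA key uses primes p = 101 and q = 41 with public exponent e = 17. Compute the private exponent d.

φ(n) = (p−1)(q−1) = 100·40 = 4000.
Need d with 17·d ≡ 1 (mod 4000). Apply the extended Euclidean algorithm:
4000 = 235*17 + 5
17 = 3*5 + 2
5 = 2*2 + 1
2 = 2*1 + 0
Back-substitute:
1 = 5 − 2·2
1 = −2·17 + 7·5
1 = 7·4000 − 1647·17
So 17·(-1647) ≡ 1 (mod 4000), hence d ≡ -1647 ≡ 2353 (mod 4000).

2353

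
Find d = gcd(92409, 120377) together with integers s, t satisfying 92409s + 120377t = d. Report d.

1

Apply Euclid's algorithm to 120377 and 92409:
120377 = 1*92409 + 27968
92409 = 3*27968 + 8505
27968 = 3*8505 + 2453
8505 = 3*2453 + 1146
2453 = 2*1146 + 161
1146 = 7*161 + 19
161 = 8*19 + 9
19 = 2*9 + 1
9 = 9*1 + 0
gcd(92409, 120377) = 1.
Working backward:
1 = 19 − 2·9
1 = −2·161 + 17·19
1 = 17·1146 − 121·161
1 = −121·2453 + 259·1146
1 = 259·8505 − 898·2453
1 = −898·27968 + 2953·8505
1 = 2953·92409 − 9757·27968
1 = −9757·120377 + 12710·92409
So 1 = (-9757)·120377 + (12710)·92409.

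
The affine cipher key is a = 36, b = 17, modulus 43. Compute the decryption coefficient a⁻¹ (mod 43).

6

Extended Euclidean algorithm:
43 = 1·36 + 7
36 = 5·7 + 1
7 = 7·1 + 0
The gcd is 1. Working backward:
1 = 36 − 5·7
1 = −5·43 + 6·36
So 36·6 ≡ 1 (mod 43).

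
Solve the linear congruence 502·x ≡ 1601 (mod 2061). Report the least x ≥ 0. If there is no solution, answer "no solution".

First find gcd(502, 2061):
2061 = 4·502 + 53
502 = 9·53 + 25
53 = 2·25 + 3
25 = 8·3 + 1
3 = 3·1 + 0
gcd = 1, so a unique solution mod 2061 exists.
Back-substitute for the Bézout coefficients:
1 = 25 − 8·3
1 = −8·53 + 17·25
1 = 17·502 − 161·53
1 = −161·2061 + 661·502
So 502·(661) ≡ 1 (mod 2061), giving 502⁻¹ ≡ 661.
x ≡ 502⁻¹·1601 ≡ 661·1601 ≡ 968 (mod 2061).

968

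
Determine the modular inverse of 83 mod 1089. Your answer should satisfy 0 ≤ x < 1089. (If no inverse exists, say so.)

Apply the Euclidean algorithm to 1089 and 83:
1089 = 13×83 + 10
83 = 8×10 + 3
10 = 3×3 + 1
3 = 3×1 + 0
Since gcd(83, 1089) = 1, back-substitute to write 1 as a combination:
1 = 10 − 3·3
1 = −3·83 + 25·10
1 = 25·1089 − 328·83
Hence 83⁻¹ ≡ -328 ≡ 761 (mod 1089).

761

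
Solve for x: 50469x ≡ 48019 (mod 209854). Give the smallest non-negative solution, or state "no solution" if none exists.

1107

First find gcd(50469, 209854):
209854 = 4·50469 + 7978
50469 = 6·7978 + 2601
7978 = 3·2601 + 175
2601 = 14·175 + 151
175 = 1·151 + 24
151 = 6·24 + 7
24 = 3·7 + 3
7 = 2·3 + 1
3 = 3·1 + 0
gcd = 1, so a unique solution mod 209854 exists.
Back-substitute for the Bézout coefficients:
1 = 7 − 2·3
1 = −2·24 + 7·7
1 = 7·151 − 44·24
1 = −44·175 + 51·151
1 = 51·2601 − 758·175
1 = −758·7978 + 2325·2601
1 = 2325·50469 − 14708·7978
1 = −14708·209854 + 61157·50469
So 50469·(61157) ≡ 1 (mod 209854), giving 50469⁻¹ ≡ 61157.
x ≡ 50469⁻¹·48019 ≡ 61157·48019 ≡ 1107 (mod 209854).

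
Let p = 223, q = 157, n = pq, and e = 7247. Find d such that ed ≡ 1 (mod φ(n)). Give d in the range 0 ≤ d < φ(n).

φ(n) = (p−1)(q−1) = 222·156 = 34632.
Need d with 7247·d ≡ 1 (mod 34632). Apply the extended Euclidean algorithm:
34632 = 4×7247 + 5644
7247 = 1×5644 + 1603
5644 = 3×1603 + 835
1603 = 1×835 + 768
835 = 1×768 + 67
768 = 11×67 + 31
67 = 2×31 + 5
31 = 6×5 + 1
5 = 5×1 + 0
Back-substitute:
1 = 31 − 6·5
1 = −6·67 + 13·31
1 = 13·768 − 149·67
1 = −149·835 + 162·768
1 = 162·1603 − 311·835
1 = −311·5644 + 1095·1603
1 = 1095·7247 − 1406·5644
1 = −1406·34632 + 6719·7247
So 7247·6719 ≡ 1 (mod 34632), hence d = 6719.

6719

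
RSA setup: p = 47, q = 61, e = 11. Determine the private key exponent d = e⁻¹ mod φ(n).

251

φ(n) = (p−1)(q−1) = 46·60 = 2760.
Need d with 11·d ≡ 1 (mod 2760). Apply the extended Euclidean algorithm:
2760 = 250×11 + 10
11 = 1×10 + 1
10 = 10×1 + 0
Back-substitute:
1 = 11 − 10
1 = −2760 + 251·11
So 11·251 ≡ 1 (mod 2760), hence d = 251.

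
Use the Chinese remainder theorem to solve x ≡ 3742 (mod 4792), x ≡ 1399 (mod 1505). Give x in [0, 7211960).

Write x = 3742 + 4792·k. Then 4792·k ≡ 1399 − 3742 ≡ 667 (mod 1505).
Need 4792⁻¹ mod 1505. Extended Euclid on (1505, 277):
1505 = 5·277 + 120
277 = 2·120 + 37
120 = 3·37 + 9
37 = 4·9 + 1
9 = 9·1 + 0
Back-substitute:
1 = 37 − 4·9
1 = −4·120 + 13·37
1 = 13·277 − 30·120
1 = −30·1505 + 163·277
4792⁻¹ ≡ 163 (mod 1505), so k ≡ 163·667 ≡ 361 (mod 1505).
x = 3742 + 4792·361 = 1733654.

1733654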